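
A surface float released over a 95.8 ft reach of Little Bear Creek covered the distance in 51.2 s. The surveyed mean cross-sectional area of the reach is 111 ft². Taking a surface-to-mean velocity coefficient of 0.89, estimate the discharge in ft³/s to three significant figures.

v_surface = L / t̄ = 95.8 / 51.2 = 1.871 ft/s
v_mean = 0.89 × 1.871 = 1.665 ft/s
Q = A × v_mean = 111 × 1.665 = 184.8 ft³/s

185 ft³/s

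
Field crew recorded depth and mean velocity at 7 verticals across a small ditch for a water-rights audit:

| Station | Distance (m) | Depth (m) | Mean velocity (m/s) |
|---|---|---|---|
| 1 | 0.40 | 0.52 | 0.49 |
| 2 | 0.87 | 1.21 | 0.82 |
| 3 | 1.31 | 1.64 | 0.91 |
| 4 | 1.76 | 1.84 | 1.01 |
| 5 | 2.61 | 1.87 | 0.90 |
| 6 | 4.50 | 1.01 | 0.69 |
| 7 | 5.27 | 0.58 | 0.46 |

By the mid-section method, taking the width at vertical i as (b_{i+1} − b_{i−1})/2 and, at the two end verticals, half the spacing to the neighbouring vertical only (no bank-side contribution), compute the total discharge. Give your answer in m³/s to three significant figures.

5.72 m³/s

w_1 = (0.87 − 0.40)/2 = 0.235 m; q_1 = 0.49 × 0.52 × 0.235 = 0.05988 m³/s
w_2 = (1.31 − 0.40)/2 = 0.455 m; q_2 = 0.82 × 1.21 × 0.455 = 0.4515 m³/s
w_3 = (1.76 − 0.87)/2 = 0.445 m; q_3 = 0.91 × 1.64 × 0.445 = 0.6641 m³/s
w_4 = (2.61 − 1.31)/2 = 0.65 m; q_4 = 1.01 × 1.84 × 0.65 = 1.208 m³/s
w_5 = (4.50 − 1.76)/2 = 1.37 m; q_5 = 0.90 × 1.87 × 1.37 = 2.306 m³/s
w_6 = (5.27 − 2.61)/2 = 1.33 m; q_6 = 0.69 × 1.01 × 1.33 = 0.9269 m³/s
w_7 = (5.27 − 4.50)/2 = 0.385 m; q_7 = 0.46 × 0.58 × 0.385 = 0.1027 m³/s
Q = Σ qᵢ = 5.719 m³/s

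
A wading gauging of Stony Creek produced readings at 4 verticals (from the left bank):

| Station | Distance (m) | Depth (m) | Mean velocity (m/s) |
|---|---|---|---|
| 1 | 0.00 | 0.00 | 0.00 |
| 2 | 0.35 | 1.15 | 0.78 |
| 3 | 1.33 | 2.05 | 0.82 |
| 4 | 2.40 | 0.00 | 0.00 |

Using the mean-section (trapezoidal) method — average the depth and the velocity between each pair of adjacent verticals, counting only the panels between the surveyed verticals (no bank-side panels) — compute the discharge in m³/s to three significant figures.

Panel 1-2: Δb = 0.35 m, d̄ = (0.00+1.15)/2 = 0.575, v̄ = (0.00+0.78)/2 = 0.39 → q = 0.35×0.575×0.39 = 0.07849 m³/s
Panel 2-3: Δb = 0.98 m, d̄ = (1.15+2.05)/2 = 1.6, v̄ = (0.78+0.82)/2 = 0.8 → q = 0.98×1.6×0.8 = 1.254 m³/s
Panel 3-4: Δb = 1.07 m, d̄ = (2.05+0.00)/2 = 1.025, v̄ = (0.82+0.00)/2 = 0.41 → q = 1.07×1.025×0.41 = 0.4497 m³/s
Q = Σ q = 1.783 m³/s

1.78 m³/s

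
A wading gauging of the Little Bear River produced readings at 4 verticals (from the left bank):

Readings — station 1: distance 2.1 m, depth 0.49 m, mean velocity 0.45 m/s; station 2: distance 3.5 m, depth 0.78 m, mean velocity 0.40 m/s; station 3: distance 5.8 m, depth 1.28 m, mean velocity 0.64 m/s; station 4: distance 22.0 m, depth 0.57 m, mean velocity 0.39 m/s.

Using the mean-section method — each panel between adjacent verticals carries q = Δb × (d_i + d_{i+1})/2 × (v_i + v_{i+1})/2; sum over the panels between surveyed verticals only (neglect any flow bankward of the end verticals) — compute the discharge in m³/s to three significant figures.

Panel 1-2: Δb = 1.4 m, d̄ = (0.49+0.78)/2 = 0.635, v̄ = (0.45+0.40)/2 = 0.425 → q = 1.4×0.635×0.425 = 0.3778 m³/s
Panel 2-3: Δb = 2.3 m, d̄ = (0.78+1.28)/2 = 1.03, v̄ = (0.40+0.64)/2 = 0.52 → q = 2.3×1.03×0.52 = 1.232 m³/s
Panel 3-4: Δb = 16.2 m, d̄ = (1.28+0.57)/2 = 0.925, v̄ = (0.64+0.39)/2 = 0.515 → q = 16.2×0.925×0.515 = 7.717 m³/s
Q = Σ q = 9.327 m³/s

9.33 m³/s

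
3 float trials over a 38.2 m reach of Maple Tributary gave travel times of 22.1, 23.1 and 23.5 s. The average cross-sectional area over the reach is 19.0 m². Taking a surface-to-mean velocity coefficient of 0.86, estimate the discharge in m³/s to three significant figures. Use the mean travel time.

27.3 m³/s

t̄ = (22.1 + 23.1 + 23.5) / 3 = 22.9 s
v_surface = L / t̄ = 38.2 / 22.9 = 1.668 m/s
v_mean = 0.86 × 1.668 = 1.435 m/s
Q = A × v_mean = 19.0 × 1.435 = 27.26 m³/s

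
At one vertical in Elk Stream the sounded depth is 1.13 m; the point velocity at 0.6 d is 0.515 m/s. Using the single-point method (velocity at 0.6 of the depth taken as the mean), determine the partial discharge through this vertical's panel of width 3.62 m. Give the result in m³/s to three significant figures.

2.11 m³/s

v̄ = v₀.₆ = 0.515 m/s
q = v̄ × d × w = 0.5150 × 1.13 × 3.62 = 2.107 m³/s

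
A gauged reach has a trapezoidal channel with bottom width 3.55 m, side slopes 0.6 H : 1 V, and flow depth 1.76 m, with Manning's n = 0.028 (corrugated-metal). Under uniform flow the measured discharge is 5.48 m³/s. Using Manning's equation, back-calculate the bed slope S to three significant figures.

0.000332

A = (b + z·y)·y = (3.55 + 0.6×1.76)×1.76 = 8.107 m²
P = b + 2y√(1+z²) = 3.55 + 2×1.76×√(1+0.6²) = 7.655 m
R = A/P = 8.107/7.655 = 1.059 m
S = (Q·n / (1·A·R^(2/3)))² = (5.48×0.028 / (1×8.107×1.039))² = 0.0003319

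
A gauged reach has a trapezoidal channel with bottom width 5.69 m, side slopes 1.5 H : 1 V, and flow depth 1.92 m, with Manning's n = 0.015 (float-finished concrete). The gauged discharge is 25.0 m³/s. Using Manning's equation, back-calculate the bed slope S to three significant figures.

A = (b + z·y)·y = (5.69 + 1.5×1.92)×1.92 = 16.45 m²
P = b + 2y√(1+z²) = 5.69 + 2×1.92×√(1+1.5²) = 12.61 m
R = A/P = 16.45/12.61 = 1.305 m
S = (Q·n / (1·A·R^(2/3)))² = (25.0×0.015 / (1×16.45×1.194))² = 0.0003644

0.000364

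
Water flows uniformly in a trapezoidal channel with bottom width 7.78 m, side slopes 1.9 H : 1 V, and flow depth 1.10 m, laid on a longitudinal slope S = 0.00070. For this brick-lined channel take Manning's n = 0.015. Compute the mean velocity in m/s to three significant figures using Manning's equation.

1.61 m/s

A = (b + z·y)·y = (7.78 + 1.9×1.10)×1.10 = 10.86 m²
P = b + 2y√(1+z²) = 7.78 + 2×1.10×√(1+1.9²) = 12.50 m
R = A/P = 10.86/12.50 = 0.8683 m
Q = (1/n)·A·R^(2/3)·S^(1/2) = (1/0.015) × 10.86 × 0.8683^(2/3) × 0.00070^(1/2) = 17.43 m³/s
V = Q/A = 17.43/10.86 = 1.605 m/s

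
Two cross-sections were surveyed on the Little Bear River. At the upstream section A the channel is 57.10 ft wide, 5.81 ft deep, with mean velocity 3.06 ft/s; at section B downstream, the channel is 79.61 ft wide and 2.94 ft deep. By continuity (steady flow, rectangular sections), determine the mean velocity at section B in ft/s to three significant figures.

Q = A₁V₁ = (57.10×5.81) × 3.06 = 1015 ft³/s
A₂ = 79.61 × 2.94 = 234.1 ft²
V₂ = Q/A₂ = 1015/234.1 = 4.337 ft/s

4.34 ft/s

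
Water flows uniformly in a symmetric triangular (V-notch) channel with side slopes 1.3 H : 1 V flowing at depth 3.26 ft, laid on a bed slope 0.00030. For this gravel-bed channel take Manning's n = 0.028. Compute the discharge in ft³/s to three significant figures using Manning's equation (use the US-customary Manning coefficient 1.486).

A = z·y² = 1.3×3.26² = 13.82 ft²
P = 2y√(1+z²) = 2×3.26×√(1+1.3²) = 10.69 ft
R = A/P = 13.82/10.69 = 1.292 ft
Q = (1.486/n)·A·R^(2/3)·S^(1/2) = (1.486/0.028) × 13.82 × 1.292^(2/3) × 0.00030^(1/2) = 15.07 ft³/s

15.1 ft³/s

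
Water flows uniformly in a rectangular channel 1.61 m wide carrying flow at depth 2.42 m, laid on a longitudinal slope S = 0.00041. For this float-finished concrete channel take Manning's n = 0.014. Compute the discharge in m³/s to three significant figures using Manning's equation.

A = b·y = 1.61 × 2.42 = 3.896 m²
P = b + 2y = 1.61 + 2×2.42 = 6.450 m
R = A/P = 3.896/6.450 = 0.6041 m
Q = (1/n)·A·R^(2/3)·S^(1/2) = (1/0.014) × 3.896 × 0.6041^(2/3) × 0.00041^(1/2) = 4.027 m³/s

4.03 m³/s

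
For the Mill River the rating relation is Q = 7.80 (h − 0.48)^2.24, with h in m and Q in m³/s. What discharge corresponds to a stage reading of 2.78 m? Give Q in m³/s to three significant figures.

50.4 m³/s

Q = 7.80 × (2.78 − 0.48)^2.24 = 7.80 × 2.3^2.24 = 50.39 m³/s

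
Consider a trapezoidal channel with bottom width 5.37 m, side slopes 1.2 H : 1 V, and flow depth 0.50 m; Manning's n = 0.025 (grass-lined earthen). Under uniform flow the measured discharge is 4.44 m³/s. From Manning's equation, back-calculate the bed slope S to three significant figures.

0.00425

A = (b + z·y)·y = (5.37 + 1.2×0.50)×0.50 = 2.985 m²
P = b + 2y√(1+z²) = 5.37 + 2×0.50×√(1+1.2²) = 6.932 m
R = A/P = 2.985/6.932 = 0.4306 m
S = (Q·n / (1·A·R^(2/3)))² = (4.44×0.025 / (1×2.985×0.5702))² = 0.004253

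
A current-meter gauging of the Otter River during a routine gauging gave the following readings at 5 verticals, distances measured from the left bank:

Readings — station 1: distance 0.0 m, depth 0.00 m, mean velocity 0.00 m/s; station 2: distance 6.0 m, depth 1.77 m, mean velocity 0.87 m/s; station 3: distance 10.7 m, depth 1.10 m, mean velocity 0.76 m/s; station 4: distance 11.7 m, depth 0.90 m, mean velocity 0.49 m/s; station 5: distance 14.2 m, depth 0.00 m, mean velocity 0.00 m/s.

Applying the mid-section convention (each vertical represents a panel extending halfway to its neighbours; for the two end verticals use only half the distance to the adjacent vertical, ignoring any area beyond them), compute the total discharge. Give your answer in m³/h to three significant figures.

w_2 = (10.7 − 0.0)/2 = 5.35 m; q_2 = 0.87 × 1.77 × 5.35 = 8.238 m³/s
w_3 = (11.7 − 6.0)/2 = 2.85 m; q_3 = 0.76 × 1.10 × 2.85 = 2.383 m³/s
w_4 = (14.2 − 10.7)/2 = 1.75 m; q_4 = 0.49 × 0.90 × 1.75 = 0.7718 m³/s
Stations 1, 5 contribute zero (depth or velocity is 0).
Q = Σ qᵢ = 11.39 m³/s
= 11.39 × 3600 = 41010 m³/h

41000 m³/h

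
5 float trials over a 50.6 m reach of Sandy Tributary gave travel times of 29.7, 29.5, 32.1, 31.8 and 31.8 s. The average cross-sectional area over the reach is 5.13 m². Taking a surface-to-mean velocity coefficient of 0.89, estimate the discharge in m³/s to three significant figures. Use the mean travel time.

t̄ = (29.7 + 29.5 + 32.1 + 31.8 + 31.8) / 5 = 30.98 s
v_surface = L / t̄ = 50.6 / 30.98 = 1.633 m/s
v_mean = 0.89 × 1.633 = 1.454 m/s
Q = A × v_mean = 5.13 × 1.454 = 7.457 m³/s

7.46 m³/s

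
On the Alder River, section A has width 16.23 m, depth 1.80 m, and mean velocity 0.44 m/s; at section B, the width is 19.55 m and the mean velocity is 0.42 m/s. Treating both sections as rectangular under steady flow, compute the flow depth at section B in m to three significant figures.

Q = A₁V₁ = (16.23×1.80) × 0.44 = 12.85 m³/s
d₂ = Q/(b₂ V₂) = 12.85/(19.55×0.42) = 1.565 m

1.57 m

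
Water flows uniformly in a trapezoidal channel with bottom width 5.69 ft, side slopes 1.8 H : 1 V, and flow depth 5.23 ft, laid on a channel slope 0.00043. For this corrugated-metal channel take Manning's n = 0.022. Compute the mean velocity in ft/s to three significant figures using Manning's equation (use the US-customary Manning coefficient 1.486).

A = (b + z·y)·y = (5.69 + 1.8×5.23)×5.23 = 78.99 ft²
P = b + 2y√(1+z²) = 5.69 + 2×5.23×√(1+1.8²) = 27.23 ft
R = A/P = 78.99/27.23 = 2.901 ft
Q = (1.486/n)·A·R^(2/3)·S^(1/2) = (1.486/0.022) × 78.99 × 2.901^(2/3) × 0.00043^(1/2) = 225.1 ft³/s
V = Q/A = 225.1/78.99 = 2.849 ft/s

2.85 ft/s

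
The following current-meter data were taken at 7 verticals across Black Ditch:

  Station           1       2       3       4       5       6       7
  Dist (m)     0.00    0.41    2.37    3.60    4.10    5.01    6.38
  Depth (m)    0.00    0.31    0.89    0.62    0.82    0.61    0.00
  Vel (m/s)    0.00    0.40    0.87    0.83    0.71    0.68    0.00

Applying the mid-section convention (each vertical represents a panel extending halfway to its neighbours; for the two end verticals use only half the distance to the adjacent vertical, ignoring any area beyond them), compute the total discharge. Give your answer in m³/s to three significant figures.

w_2 = (2.37 − 0.00)/2 = 1.185 m; q_2 = 0.40 × 0.31 × 1.185 = 0.1469 m³/s
w_3 = (3.60 − 0.41)/2 = 1.595 m; q_3 = 0.87 × 0.89 × 1.595 = 1.235 m³/s
w_4 = (4.10 − 2.37)/2 = 0.865 m; q_4 = 0.83 × 0.62 × 0.865 = 0.4451 m³/s
w_5 = (5.01 − 3.60)/2 = 0.705 m; q_5 = 0.71 × 0.82 × 0.705 = 0.4105 m³/s
w_6 = (6.38 − 4.10)/2 = 1.14 m; q_6 = 0.68 × 0.61 × 1.14 = 0.4729 m³/s
Stations 1, 7 contribute zero (depth or velocity is 0).
Q = Σ qᵢ = 2.710 m³/s

2.71 m³/s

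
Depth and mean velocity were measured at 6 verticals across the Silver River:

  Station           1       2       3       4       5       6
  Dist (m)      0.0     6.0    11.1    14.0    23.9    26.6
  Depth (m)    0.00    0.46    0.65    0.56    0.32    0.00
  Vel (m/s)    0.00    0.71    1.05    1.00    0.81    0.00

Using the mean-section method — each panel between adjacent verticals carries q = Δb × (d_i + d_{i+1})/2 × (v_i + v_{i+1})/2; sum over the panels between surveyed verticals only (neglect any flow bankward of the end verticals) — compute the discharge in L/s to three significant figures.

8900 L/s

Panel 1-2: Δb = 6 m, d̄ = (0.00+0.46)/2 = 0.23, v̄ = (0.00+0.71)/2 = 0.355 → q = 6×0.23×0.355 = 0.4899 m³/s
Panel 2-3: Δb = 5.1 m, d̄ = (0.46+0.65)/2 = 0.555, v̄ = (0.71+1.05)/2 = 0.88 → q = 5.1×0.555×0.88 = 2.491 m³/s
Panel 3-4: Δb = 2.9 m, d̄ = (0.65+0.56)/2 = 0.605, v̄ = (1.05+1.00)/2 = 1.025 → q = 2.9×0.605×1.025 = 1.798 m³/s
Panel 4-5: Δb = 9.9 m, d̄ = (0.56+0.32)/2 = 0.44, v̄ = (1.00+0.81)/2 = 0.905 → q = 9.9×0.44×0.905 = 3.942 m³/s
Panel 5-6: Δb = 2.7 m, d̄ = (0.32+0.00)/2 = 0.16, v̄ = (0.81+0.00)/2 = 0.405 → q = 2.7×0.16×0.405 = 0.1750 m³/s
Q = Σ q = 8.896 m³/s
= 8.896 × 1000 = 8896 L/s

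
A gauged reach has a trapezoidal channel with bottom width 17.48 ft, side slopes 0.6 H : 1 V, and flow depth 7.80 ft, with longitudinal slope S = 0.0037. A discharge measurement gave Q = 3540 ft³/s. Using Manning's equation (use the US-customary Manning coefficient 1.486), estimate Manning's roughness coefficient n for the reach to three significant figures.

A = (b + z·y)·y = (17.48 + 0.6×7.80)×7.80 = 172.8 ft²
P = b + 2y√(1+z²) = 17.48 + 2×7.80×√(1+0.6²) = 35.67 ft
R = A/P = 172.8/35.67 = 4.845 ft
n = (1.486/Q)·A·R^(2/3)·S^(1/2) = (1.486/3540) × 172.8 × 2.863 × 0.06083 = 0.01264

0.0126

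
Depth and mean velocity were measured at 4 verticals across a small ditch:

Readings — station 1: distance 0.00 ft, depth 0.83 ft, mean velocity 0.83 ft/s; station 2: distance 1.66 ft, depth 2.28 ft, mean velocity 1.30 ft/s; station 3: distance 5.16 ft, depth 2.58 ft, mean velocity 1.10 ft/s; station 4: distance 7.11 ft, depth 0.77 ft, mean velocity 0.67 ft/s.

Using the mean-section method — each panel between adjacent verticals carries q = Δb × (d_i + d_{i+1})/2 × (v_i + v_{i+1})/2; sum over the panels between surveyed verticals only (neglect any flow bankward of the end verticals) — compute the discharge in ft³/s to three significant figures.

15.8 ft³/s

Panel 1-2: Δb = 1.66 ft, d̄ = (0.83+2.28)/2 = 1.555, v̄ = (0.83+1.30)/2 = 1.065 → q = 1.66×1.555×1.065 = 2.749 ft³/s
Panel 2-3: Δb = 3.5 ft, d̄ = (2.28+2.58)/2 = 2.43, v̄ = (1.30+1.10)/2 = 1.2 → q = 3.5×2.43×1.2 = 10.21 ft³/s
Panel 3-4: Δb = 1.95 ft, d̄ = (2.58+0.77)/2 = 1.675, v̄ = (1.10+0.67)/2 = 0.885 → q = 1.95×1.675×0.885 = 2.891 ft³/s
Q = Σ q = 15.85 ft³/s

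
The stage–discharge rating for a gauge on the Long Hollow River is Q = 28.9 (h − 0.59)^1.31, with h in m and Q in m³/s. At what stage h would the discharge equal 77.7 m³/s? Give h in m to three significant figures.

2.72 m

h − h₀ = (Q/C)^(1/b) = (77.7/28.9)^(1/1.31) = 2.128 m
h = 0.59 + 2.128 = 2.718 m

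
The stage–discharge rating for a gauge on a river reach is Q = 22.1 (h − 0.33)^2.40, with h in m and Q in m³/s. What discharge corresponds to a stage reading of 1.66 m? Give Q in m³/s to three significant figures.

Q = 22.1 × (1.66 − 0.33)^2.40 = 22.1 × 1.33^2.40 = 43.82 m³/s

43.8 m³/s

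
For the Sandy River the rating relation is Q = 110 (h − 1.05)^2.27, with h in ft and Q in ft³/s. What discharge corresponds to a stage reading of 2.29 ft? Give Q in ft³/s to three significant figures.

Q = 110 × (2.29 − 1.05)^2.27 = 110 × 1.24^2.27 = 179.3 ft³/s

179 ft³/s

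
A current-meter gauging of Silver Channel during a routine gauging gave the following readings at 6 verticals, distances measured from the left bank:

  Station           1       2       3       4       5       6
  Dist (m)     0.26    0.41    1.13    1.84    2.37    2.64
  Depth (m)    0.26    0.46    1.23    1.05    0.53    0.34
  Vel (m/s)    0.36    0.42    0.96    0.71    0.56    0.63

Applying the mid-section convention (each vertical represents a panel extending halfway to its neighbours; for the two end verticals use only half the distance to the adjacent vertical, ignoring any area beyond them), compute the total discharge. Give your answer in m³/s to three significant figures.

w_1 = (0.41 − 0.26)/2 = 0.075 m; q_1 = 0.36 × 0.26 × 0.075 = 0.007020 m³/s
w_2 = (1.13 − 0.26)/2 = 0.435 m; q_2 = 0.42 × 0.46 × 0.435 = 0.08404 m³/s
w_3 = (1.84 − 0.41)/2 = 0.715 m; q_3 = 0.96 × 1.23 × 0.715 = 0.8443 m³/s
w_4 = (2.37 − 1.13)/2 = 0.62 m; q_4 = 0.71 × 1.05 × 0.62 = 0.4622 m³/s
w_5 = (2.64 − 1.84)/2 = 0.4 m; q_5 = 0.56 × 0.53 × 0.4 = 0.1187 m³/s
w_6 = (2.64 − 2.37)/2 = 0.135 m; q_6 = 0.63 × 0.34 × 0.135 = 0.02892 m³/s
Q = Σ qᵢ = 1.545 m³/s

1.55 m³/s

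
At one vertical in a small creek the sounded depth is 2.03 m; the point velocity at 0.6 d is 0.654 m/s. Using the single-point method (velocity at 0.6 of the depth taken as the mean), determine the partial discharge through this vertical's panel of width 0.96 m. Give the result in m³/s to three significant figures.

1.27 m³/s

v̄ = v₀.₆ = 0.654 m/s
q = v̄ × d × w = 0.6540 × 2.03 × 0.96 = 1.275 m³/s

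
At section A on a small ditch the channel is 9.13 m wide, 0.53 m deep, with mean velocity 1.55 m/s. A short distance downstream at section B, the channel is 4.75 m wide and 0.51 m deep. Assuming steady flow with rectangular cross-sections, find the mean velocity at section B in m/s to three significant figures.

3.10 m/s

Q = A₁V₁ = (9.13×0.53) × 1.55 = 7.500 m³/s
A₂ = 4.75 × 0.51 = 2.423 m²
V₂ = Q/A₂ = 7.500/2.423 = 3.096 m/s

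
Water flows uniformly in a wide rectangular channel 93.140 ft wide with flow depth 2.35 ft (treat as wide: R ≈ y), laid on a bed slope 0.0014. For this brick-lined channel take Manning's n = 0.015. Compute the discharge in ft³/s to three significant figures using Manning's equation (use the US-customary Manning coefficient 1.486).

A = b·y = 93.140 × 2.35 = 218.9 ft²
Wide channel: R ≈ y = 2.35 ft
Q = (1.486/n)·A·R^(2/3)·S^(1/2) = (1.486/0.015) × 218.9 × 2.350^(2/3) × 0.0014^(1/2) = 1434 ft³/s

1430 ft³/s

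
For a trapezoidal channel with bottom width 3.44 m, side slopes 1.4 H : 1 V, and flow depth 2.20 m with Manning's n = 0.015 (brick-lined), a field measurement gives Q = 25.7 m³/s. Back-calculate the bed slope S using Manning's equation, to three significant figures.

A = (b + z·y)·y = (3.44 + 1.4×2.20)×2.20 = 14.34 m²
P = b + 2y√(1+z²) = 3.44 + 2×2.20×√(1+1.4²) = 11.01 m
R = A/P = 14.34/11.01 = 1.303 m
S = (Q·n / (1·A·R^(2/3)))² = (25.7×0.015 / (1×14.34×1.193))² = 0.0005076

0.000508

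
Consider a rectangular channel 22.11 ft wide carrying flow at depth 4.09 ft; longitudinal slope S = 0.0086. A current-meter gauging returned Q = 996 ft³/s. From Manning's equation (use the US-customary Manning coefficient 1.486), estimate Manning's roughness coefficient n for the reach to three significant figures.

0.0259

A = b·y = 22.11 × 4.09 = 90.43 ft²
P = b + 2y = 22.11 + 2×4.09 = 30.29 ft
R = A/P = 90.43/30.29 = 2.985 ft
n = (1.486/Q)·A·R^(2/3)·S^(1/2) = (1.486/996) × 90.43 × 2.073 × 0.09274 = 0.02594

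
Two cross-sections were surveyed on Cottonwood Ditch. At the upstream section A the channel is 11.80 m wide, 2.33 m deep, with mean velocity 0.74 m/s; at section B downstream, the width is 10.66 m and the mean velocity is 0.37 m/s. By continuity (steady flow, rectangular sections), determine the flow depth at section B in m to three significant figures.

Q = A₁V₁ = (11.80×2.33) × 0.74 = 20.35 m³/s
d₂ = Q/(b₂ V₂) = 20.35/(10.66×0.37) = 5.158 m

5.16 m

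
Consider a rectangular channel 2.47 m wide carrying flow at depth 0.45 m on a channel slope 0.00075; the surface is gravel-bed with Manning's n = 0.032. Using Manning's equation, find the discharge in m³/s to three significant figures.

A = b·y = 2.47 × 0.45 = 1.112 m²
P = b + 2y = 2.47 + 2×0.45 = 3.370 m
R = A/P = 1.112/3.370 = 0.3298 m
Q = (1/n)·A·R^(2/3)·S^(1/2) = (1/0.032) × 1.112 × 0.3298^(2/3) × 0.00075^(1/2) = 0.4541 m³/s

0.454 m³/s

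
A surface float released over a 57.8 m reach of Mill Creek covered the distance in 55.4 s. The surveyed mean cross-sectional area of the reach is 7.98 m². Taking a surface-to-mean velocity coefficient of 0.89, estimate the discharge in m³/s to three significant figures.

7.41 m³/s

v_surface = L / t̄ = 57.8 / 55.4 = 1.043 m/s
v_mean = 0.89 × 1.043 = 0.9286 m/s
Q = A × v_mean = 7.98 × 0.9286 = 7.410 m³/s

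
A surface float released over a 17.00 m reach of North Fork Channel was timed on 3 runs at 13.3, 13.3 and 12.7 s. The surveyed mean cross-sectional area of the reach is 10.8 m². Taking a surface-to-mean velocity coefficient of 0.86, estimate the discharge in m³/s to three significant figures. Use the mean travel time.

t̄ = (13.3 + 13.3 + 12.7) / 3 = 13.1 s
v_surface = L / t̄ = 17.00 / 13.1 = 1.298 m/s
v_mean = 0.86 × 1.298 = 1.116 m/s
Q = A × v_mean = 10.8 × 1.116 = 12.05 m³/s

12.1 m³/s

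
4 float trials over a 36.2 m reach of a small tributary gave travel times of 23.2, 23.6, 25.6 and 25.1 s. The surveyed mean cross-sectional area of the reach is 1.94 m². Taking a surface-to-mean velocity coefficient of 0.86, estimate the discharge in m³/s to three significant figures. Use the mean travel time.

2.48 m³/s

t̄ = (23.2 + 23.6 + 25.6 + 25.1) / 4 = 24.375 s
v_surface = L / t̄ = 36.2 / 24.375 = 1.485 m/s
v_mean = 0.86 × 1.485 = 1.277 m/s
Q = A × v_mean = 1.94 × 1.277 = 2.478 m³/s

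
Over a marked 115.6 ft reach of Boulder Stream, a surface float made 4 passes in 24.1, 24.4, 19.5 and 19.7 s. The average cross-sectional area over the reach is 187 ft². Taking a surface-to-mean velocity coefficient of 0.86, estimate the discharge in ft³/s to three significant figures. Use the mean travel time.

t̄ = (24.1 + 24.4 + 19.5 + 19.7) / 4 = 21.925 s
v_surface = L / t̄ = 115.6 / 21.925 = 5.273 ft/s
v_mean = 0.86 × 5.273 = 4.534 ft/s
Q = A × v_mean = 187 × 4.534 = 847.9 ft³/s

848 ft³/s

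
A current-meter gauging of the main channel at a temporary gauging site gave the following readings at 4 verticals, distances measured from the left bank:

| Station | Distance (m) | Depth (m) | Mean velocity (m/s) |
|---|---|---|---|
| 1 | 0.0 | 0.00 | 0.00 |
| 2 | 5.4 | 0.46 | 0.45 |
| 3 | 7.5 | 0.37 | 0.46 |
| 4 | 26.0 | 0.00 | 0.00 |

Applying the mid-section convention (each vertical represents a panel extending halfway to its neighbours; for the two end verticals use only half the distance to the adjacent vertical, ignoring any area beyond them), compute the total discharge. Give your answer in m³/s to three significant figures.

w_2 = (7.5 − 0.0)/2 = 3.75 m; q_2 = 0.45 × 0.46 × 3.75 = 0.7763 m³/s
w_3 = (26.0 − 5.4)/2 = 10.3 m; q_3 = 0.46 × 0.37 × 10.3 = 1.753 m³/s
Stations 1, 4 contribute zero (depth or velocity is 0).
Q = Σ qᵢ = 2.529 m³/s

2.53 m³/s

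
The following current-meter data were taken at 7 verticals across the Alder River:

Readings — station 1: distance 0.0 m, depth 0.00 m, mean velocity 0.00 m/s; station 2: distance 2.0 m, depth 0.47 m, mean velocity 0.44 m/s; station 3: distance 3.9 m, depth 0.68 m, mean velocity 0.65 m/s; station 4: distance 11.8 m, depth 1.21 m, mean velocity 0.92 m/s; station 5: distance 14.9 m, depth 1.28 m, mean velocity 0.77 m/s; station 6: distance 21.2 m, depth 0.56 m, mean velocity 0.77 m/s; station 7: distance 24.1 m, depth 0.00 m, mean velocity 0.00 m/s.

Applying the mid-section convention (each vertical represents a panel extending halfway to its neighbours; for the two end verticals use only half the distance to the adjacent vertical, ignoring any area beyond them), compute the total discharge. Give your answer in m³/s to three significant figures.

w_2 = (3.9 − 0.0)/2 = 1.95 m; q_2 = 0.44 × 0.47 × 1.95 = 0.4033 m³/s
w_3 = (11.8 − 2.0)/2 = 4.9 m; q_3 = 0.65 × 0.68 × 4.9 = 2.166 m³/s
w_4 = (14.9 − 3.9)/2 = 5.5 m; q_4 = 0.92 × 1.21 × 5.5 = 6.123 m³/s
w_5 = (21.2 − 11.8)/2 = 4.7 m; q_5 = 0.77 × 1.28 × 4.7 = 4.632 m³/s
w_6 = (24.1 − 14.9)/2 = 4.6 m; q_6 = 0.77 × 0.56 × 4.6 = 1.984 m³/s
Stations 1, 7 contribute zero (depth or velocity is 0).
Q = Σ qᵢ = 15.31 m³/s

15.3 m³/s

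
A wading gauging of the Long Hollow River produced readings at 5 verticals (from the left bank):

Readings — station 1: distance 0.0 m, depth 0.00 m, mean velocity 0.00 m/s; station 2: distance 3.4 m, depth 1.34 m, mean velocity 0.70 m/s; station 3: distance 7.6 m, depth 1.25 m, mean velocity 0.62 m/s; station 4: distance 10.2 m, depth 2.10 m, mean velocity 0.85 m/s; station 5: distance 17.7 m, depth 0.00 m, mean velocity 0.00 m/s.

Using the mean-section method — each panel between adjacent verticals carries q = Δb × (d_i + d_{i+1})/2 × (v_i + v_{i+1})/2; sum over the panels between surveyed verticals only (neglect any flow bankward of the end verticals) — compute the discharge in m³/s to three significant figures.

10.9 m³/s

Panel 1-2: Δb = 3.4 m, d̄ = (0.00+1.34)/2 = 0.67, v̄ = (0.00+0.70)/2 = 0.35 → q = 3.4×0.67×0.35 = 0.7973 m³/s
Panel 2-3: Δb = 4.2 m, d̄ = (1.34+1.25)/2 = 1.295, v̄ = (0.70+0.62)/2 = 0.66 → q = 4.2×1.295×0.66 = 3.590 m³/s
Panel 3-4: Δb = 2.6 m, d̄ = (1.25+2.10)/2 = 1.675, v̄ = (0.62+0.85)/2 = 0.735 → q = 2.6×1.675×0.735 = 3.201 m³/s
Panel 4-5: Δb = 7.5 m, d̄ = (2.10+0.00)/2 = 1.05, v̄ = (0.85+0.00)/2 = 0.425 → q = 7.5×1.05×0.425 = 3.347 m³/s
Q = Σ q = 10.93 m³/s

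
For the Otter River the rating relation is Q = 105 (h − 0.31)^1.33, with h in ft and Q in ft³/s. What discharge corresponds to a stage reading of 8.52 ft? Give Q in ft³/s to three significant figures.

1730 ft³/s

Q = 105 × (8.52 − 0.31)^1.33 = 105 × 8.21^1.33 = 1727 ft³/s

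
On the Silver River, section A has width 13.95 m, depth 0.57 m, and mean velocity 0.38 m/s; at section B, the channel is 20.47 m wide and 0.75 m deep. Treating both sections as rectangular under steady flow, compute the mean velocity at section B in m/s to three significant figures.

Q = A₁V₁ = (13.95×0.57) × 0.38 = 3.022 m³/s
A₂ = 20.47 × 0.75 = 15.35 m²
V₂ = Q/A₂ = 3.022/15.35 = 0.1968 m/s

0.197 m/s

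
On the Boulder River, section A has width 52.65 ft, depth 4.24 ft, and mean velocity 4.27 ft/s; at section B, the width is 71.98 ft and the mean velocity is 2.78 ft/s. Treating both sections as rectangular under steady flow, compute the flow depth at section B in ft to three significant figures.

4.76 ft

Q = A₁V₁ = (52.65×4.24) × 4.27 = 953.2 ft³/s
d₂ = Q/(b₂ V₂) = 953.2/(71.98×2.78) = 4.764 ft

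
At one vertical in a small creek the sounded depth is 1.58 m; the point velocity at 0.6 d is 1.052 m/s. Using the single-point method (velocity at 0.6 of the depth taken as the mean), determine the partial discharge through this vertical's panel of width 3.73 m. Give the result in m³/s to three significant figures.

6.20 m³/s

v̄ = v₀.₆ = 1.052 m/s
q = v̄ × d × w = 1.052 × 1.58 × 3.73 = 6.200 m³/s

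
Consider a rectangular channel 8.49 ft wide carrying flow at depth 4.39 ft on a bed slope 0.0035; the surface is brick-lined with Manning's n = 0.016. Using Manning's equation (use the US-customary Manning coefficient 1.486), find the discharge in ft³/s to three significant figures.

A = b·y = 8.49 × 4.39 = 37.27 ft²
P = b + 2y = 8.49 + 2×4.39 = 17.27 ft
R = A/P = 37.27/17.27 = 2.158 ft
Q = (1.486/n)·A·R^(2/3)·S^(1/2) = (1.486/0.016) × 37.27 × 2.158^(2/3) × 0.0035^(1/2) = 342.0 ft³/s

342 ft³/s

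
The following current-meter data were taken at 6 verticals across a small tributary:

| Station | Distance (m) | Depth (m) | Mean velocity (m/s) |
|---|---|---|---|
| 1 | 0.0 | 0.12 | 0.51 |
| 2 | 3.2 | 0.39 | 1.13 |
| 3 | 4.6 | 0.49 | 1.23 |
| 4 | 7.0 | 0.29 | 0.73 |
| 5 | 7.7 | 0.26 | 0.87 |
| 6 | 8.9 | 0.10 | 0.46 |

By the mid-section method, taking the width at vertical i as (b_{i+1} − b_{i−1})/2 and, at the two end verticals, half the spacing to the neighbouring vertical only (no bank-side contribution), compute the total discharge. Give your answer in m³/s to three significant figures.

w_1 = (3.2 − 0.0)/2 = 1.6 m; q_1 = 0.51 × 0.12 × 1.6 = 0.09792 m³/s
w_2 = (4.6 − 0.0)/2 = 2.3 m; q_2 = 1.13 × 0.39 × 2.3 = 1.014 m³/s
w_3 = (7.0 − 3.2)/2 = 1.9 m; q_3 = 1.23 × 0.49 × 1.9 = 1.145 m³/s
w_4 = (7.7 − 4.6)/2 = 1.55 m; q_4 = 0.73 × 0.29 × 1.55 = 0.3281 m³/s
w_5 = (8.9 − 7.0)/2 = 0.95 m; q_5 = 0.87 × 0.26 × 0.95 = 0.2149 m³/s
w_6 = (8.9 − 7.7)/2 = 0.6 m; q_6 = 0.46 × 0.10 × 0.6 = 0.02760 m³/s
Q = Σ qᵢ = 2.827 m³/s

2.83 m³/s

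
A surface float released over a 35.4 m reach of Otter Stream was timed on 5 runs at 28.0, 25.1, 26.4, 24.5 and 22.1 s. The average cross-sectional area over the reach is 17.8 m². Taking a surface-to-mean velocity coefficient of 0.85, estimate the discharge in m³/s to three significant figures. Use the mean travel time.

21.2 m³/s

t̄ = (28.0 + 25.1 + 26.4 + 24.5 + 22.1) / 5 = 25.22 s
v_surface = L / t̄ = 35.4 / 25.22 = 1.404 m/s
v_mean = 0.85 × 1.404 = 1.193 m/s
Q = A × v_mean = 17.8 × 1.193 = 21.24 m³/s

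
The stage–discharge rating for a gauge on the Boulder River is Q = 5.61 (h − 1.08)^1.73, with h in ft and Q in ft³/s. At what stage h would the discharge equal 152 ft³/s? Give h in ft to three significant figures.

7.81 ft

h − h₀ = (Q/C)^(1/b) = (152/5.61)^(1/1.73) = 6.734 ft
h = 1.08 + 6.734 = 7.814 ft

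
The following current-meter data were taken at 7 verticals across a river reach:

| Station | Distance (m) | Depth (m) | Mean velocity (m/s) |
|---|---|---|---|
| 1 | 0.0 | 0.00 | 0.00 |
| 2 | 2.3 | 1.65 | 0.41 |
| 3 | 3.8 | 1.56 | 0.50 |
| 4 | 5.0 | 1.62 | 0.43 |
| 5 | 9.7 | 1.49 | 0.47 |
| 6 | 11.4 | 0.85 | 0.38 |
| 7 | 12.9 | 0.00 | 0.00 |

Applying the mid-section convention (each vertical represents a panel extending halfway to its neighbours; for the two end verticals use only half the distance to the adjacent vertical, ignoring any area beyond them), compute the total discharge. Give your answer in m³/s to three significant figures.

w_2 = (3.8 − 0.0)/2 = 1.9 m; q_2 = 0.41 × 1.65 × 1.9 = 1.285 m³/s
w_3 = (5.0 − 2.3)/2 = 1.35 m; q_3 = 0.50 × 1.56 × 1.35 = 1.053 m³/s
w_4 = (9.7 − 3.8)/2 = 2.95 m; q_4 = 0.43 × 1.62 × 2.95 = 2.055 m³/s
w_5 = (11.4 − 5.0)/2 = 3.2 m; q_5 = 0.47 × 1.49 × 3.2 = 2.241 m³/s
w_6 = (12.9 − 9.7)/2 = 1.6 m; q_6 = 0.38 × 0.85 × 1.6 = 0.5168 m³/s
Stations 1, 7 contribute zero (depth or velocity is 0).
Q = Σ qᵢ = 7.151 m³/s

7.15 m³/s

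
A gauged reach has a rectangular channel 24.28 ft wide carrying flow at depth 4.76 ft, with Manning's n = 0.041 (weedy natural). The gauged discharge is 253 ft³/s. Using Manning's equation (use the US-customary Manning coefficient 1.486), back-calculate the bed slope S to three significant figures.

A = b·y = 24.28 × 4.76 = 115.6 ft²
P = b + 2y = 24.28 + 2×4.76 = 33.80 ft
R = A/P = 115.6/33.80 = 3.419 ft
S = (Q·n / (1.486·A·R^(2/3)))² = (253×0.041 / (1.486×115.6×2.270))² = 0.0007082

0.000708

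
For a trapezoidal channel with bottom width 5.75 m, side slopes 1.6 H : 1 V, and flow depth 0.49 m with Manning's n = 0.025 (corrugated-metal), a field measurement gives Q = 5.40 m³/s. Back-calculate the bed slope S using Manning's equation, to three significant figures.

A = (b + z·y)·y = (5.75 + 1.6×0.49)×0.49 = 3.202 m²
P = b + 2y√(1+z²) = 5.75 + 2×0.49×√(1+1.6²) = 7.599 m
R = A/P = 3.202/7.599 = 0.4213 m
S = (Q·n / (1·A·R^(2/3)))² = (5.40×0.025 / (1×3.202×0.5620))² = 0.005629

0.00563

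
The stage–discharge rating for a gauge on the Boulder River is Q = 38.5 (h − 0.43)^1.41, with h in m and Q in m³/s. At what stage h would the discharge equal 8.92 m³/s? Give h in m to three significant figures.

h − h₀ = (Q/C)^(1/b) = (8.92/38.5)^(1/1.41) = 0.3545 m
h = 0.43 + 0.3545 = 0.7845 m

0.784 m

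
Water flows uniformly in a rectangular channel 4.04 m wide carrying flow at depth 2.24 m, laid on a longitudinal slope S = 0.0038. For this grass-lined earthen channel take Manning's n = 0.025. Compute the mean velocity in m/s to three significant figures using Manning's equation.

2.57 m/s

A = b·y = 4.04 × 2.24 = 9.050 m²
P = b + 2y = 4.04 + 2×2.24 = 8.520 m
R = A/P = 9.050/8.520 = 1.062 m
Q = (1/n)·A·R^(2/3)·S^(1/2) = (1/0.025) × 9.050 × 1.062^(2/3) × 0.0038^(1/2) = 23.23 m³/s
V = Q/A = 23.23/9.050 = 2.567 m/s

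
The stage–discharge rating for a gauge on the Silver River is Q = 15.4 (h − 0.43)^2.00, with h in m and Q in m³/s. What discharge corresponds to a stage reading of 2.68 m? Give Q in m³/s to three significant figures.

78.0 m³/s

Q = 15.4 × (2.68 − 0.43)^2.00 = 15.4 × 2.25^2.00 = 77.96 m³/s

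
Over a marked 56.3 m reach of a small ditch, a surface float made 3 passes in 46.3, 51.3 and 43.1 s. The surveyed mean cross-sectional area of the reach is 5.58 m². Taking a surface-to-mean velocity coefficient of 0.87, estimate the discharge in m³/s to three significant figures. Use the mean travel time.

5.83 m³/s

t̄ = (46.3 + 51.3 + 43.1) / 3 = 46.9 s
v_surface = L / t̄ = 56.3 / 46.9 = 1.200 m/s
v_mean = 0.87 × 1.200 = 1.044 m/s
Q = A × v_mean = 5.58 × 1.044 = 5.828 m³/s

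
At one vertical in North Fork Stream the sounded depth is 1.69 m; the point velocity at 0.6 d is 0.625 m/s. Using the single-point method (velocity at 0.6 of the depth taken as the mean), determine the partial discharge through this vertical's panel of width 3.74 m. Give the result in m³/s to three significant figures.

v̄ = v₀.₆ = 0.625 m/s
q = v̄ × d × w = 0.6250 × 1.69 × 3.74 = 3.950 m³/s

3.95 m³/s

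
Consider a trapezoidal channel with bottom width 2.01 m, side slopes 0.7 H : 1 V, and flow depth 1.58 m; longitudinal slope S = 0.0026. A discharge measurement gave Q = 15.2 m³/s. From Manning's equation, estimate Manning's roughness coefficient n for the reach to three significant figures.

A = (b + z·y)·y = (2.01 + 0.7×1.58)×1.58 = 4.923 m²
P = b + 2y√(1+z²) = 2.01 + 2×1.58×√(1+0.7²) = 5.867 m
R = A/P = 4.923/5.867 = 0.8391 m
n = (1/Q)·A·R^(2/3)·S^(1/2) = (1/15.2) × 4.923 × 0.8896 × 0.05099 = 0.01469

0.0147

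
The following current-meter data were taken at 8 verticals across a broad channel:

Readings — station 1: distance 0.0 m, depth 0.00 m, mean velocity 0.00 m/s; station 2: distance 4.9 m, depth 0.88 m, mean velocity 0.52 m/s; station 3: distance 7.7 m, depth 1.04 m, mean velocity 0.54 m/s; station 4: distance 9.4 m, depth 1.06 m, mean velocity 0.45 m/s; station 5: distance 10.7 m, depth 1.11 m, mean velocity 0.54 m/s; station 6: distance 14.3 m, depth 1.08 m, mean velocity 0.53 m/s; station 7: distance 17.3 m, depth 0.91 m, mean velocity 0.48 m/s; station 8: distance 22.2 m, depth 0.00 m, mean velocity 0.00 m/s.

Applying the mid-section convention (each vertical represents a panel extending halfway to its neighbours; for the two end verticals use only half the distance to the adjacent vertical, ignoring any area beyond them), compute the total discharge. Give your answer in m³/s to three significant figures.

w_2 = (7.7 − 0.0)/2 = 3.85 m; q_2 = 0.52 × 0.88 × 3.85 = 1.762 m³/s
w_3 = (9.4 − 4.9)/2 = 2.25 m; q_3 = 0.54 × 1.04 × 2.25 = 1.264 m³/s
w_4 = (10.7 − 7.7)/2 = 1.5 m; q_4 = 0.45 × 1.06 × 1.5 = 0.7155 m³/s
w_5 = (14.3 − 9.4)/2 = 2.45 m; q_5 = 0.54 × 1.11 × 2.45 = 1.469 m³/s
w_6 = (17.3 − 10.7)/2 = 3.3 m; q_6 = 0.53 × 1.08 × 3.3 = 1.889 m³/s
w_7 = (22.2 − 14.3)/2 = 3.95 m; q_7 = 0.48 × 0.91 × 3.95 = 1.725 m³/s
Stations 1, 8 contribute zero (depth or velocity is 0).
Q = Σ qᵢ = 8.824 m³/s

8.82 m³/s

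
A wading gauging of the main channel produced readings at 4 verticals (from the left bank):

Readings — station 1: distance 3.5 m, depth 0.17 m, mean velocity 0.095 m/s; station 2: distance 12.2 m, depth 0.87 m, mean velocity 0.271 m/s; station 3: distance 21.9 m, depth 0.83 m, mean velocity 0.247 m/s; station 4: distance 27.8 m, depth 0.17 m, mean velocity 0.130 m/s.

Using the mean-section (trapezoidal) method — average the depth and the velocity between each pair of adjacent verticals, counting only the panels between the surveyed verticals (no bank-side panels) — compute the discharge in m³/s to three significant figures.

3.52 m³/s

Panel 1-2: Δb = 8.7 m, d̄ = (0.17+0.87)/2 = 0.52, v̄ = (0.095+0.271)/2 = 0.183 → q = 8.7×0.52×0.183 = 0.8279 m³/s
Panel 2-3: Δb = 9.7 m, d̄ = (0.87+0.83)/2 = 0.85, v̄ = (0.271+0.247)/2 = 0.259 → q = 9.7×0.85×0.259 = 2.135 m³/s
Panel 3-4: Δb = 5.9 m, d̄ = (0.83+0.17)/2 = 0.5, v̄ = (0.247+0.130)/2 = 0.1885 → q = 5.9×0.5×0.1885 = 0.5561 m³/s
Q = Σ q = 3.519 m³/s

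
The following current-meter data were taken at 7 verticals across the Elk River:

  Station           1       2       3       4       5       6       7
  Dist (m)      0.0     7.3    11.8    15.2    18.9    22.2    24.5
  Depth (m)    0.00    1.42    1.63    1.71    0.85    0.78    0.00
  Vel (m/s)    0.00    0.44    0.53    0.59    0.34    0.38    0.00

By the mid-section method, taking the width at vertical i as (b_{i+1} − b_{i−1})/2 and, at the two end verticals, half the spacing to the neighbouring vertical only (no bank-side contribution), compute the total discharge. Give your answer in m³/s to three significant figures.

w_2 = (11.8 − 0.0)/2 = 5.9 m; q_2 = 0.44 × 1.42 × 5.9 = 3.686 m³/s
w_3 = (15.2 − 7.3)/2 = 3.95 m; q_3 = 0.53 × 1.63 × 3.95 = 3.412 m³/s
w_4 = (18.9 − 11.8)/2 = 3.55 m; q_4 = 0.59 × 1.71 × 3.55 = 3.582 m³/s
w_5 = (22.2 − 15.2)/2 = 3.5 m; q_5 = 0.34 × 0.85 × 3.5 = 1.012 m³/s
w_6 = (24.5 − 18.9)/2 = 2.8 m; q_6 = 0.38 × 0.78 × 2.8 = 0.8299 m³/s
Stations 1, 7 contribute zero (depth or velocity is 0).
Q = Σ qᵢ = 12.52 m³/s

12.5 m³/s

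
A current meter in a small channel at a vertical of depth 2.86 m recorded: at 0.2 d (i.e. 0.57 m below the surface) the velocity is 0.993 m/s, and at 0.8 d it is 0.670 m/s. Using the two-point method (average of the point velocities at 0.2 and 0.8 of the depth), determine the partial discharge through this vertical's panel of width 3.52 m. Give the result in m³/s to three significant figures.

v̄ = (0.993 + 0.670) / 2 = 0.8315 m/s
q = v̄ × d × w = 0.8315 × 2.86 × 3.52 = 8.371 m³/s

8.37 m³/s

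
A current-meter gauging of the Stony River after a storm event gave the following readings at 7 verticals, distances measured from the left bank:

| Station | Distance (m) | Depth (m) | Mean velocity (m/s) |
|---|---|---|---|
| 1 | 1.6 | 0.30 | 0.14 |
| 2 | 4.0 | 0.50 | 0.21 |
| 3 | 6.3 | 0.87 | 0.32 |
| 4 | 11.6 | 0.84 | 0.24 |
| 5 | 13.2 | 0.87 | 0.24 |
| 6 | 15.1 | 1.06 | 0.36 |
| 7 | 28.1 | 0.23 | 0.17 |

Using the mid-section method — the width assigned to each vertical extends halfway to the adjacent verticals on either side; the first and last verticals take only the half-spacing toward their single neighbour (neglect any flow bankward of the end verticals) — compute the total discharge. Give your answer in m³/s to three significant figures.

5.51 m³/s

w_1 = (4.0 − 1.6)/2 = 1.2 m; q_1 = 0.14 × 0.30 × 1.2 = 0.05040 m³/s
w_2 = (6.3 − 1.6)/2 = 2.35 m; q_2 = 0.21 × 0.50 × 2.35 = 0.2468 m³/s
w_3 = (11.6 − 4.0)/2 = 3.8 m; q_3 = 0.32 × 0.87 × 3.8 = 1.058 m³/s
w_4 = (13.2 − 6.3)/2 = 3.45 m; q_4 = 0.24 × 0.84 × 3.45 = 0.6955 m³/s
w_5 = (15.1 − 11.6)/2 = 1.75 m; q_5 = 0.24 × 0.87 × 1.75 = 0.3654 m³/s
w_6 = (28.1 − 13.2)/2 = 7.45 m; q_6 = 0.36 × 1.06 × 7.45 = 2.843 m³/s
w_7 = (28.1 − 15.1)/2 = 6.5 m; q_7 = 0.17 × 0.23 × 6.5 = 0.2542 m³/s
Q = Σ qᵢ = 5.513 m³/s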